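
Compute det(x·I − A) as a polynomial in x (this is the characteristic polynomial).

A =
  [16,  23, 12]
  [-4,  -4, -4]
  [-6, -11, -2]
x^3 - 10*x^2 + 32*x - 32

Expanding det(x·I − A) (e.g. by cofactor expansion or by noting that A is similar to its Jordan form J, which has the same characteristic polynomial as A) gives
  χ_A(x) = x^3 - 10*x^2 + 32*x - 32
which factors as (x - 4)^2*(x - 2). The eigenvalues (with algebraic multiplicities) are λ = 2 with multiplicity 1, λ = 4 with multiplicity 2.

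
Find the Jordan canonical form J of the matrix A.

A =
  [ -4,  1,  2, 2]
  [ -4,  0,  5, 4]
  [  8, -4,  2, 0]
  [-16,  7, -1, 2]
J_3(0) ⊕ J_1(0)

The characteristic polynomial is
  det(x·I − A) = x^4

Eigenvalues and multiplicities (the geometric multiplicity of λ is n − rank(A − λI), which equals the number of Jordan blocks for λ):
  λ = 0: algebraic multiplicity = 4, geometric multiplicity = 2

Determining the block sizes for each eigenvalue:
  λ = 0: with am = 4 and gm = 2, the partition is not yet determined (e.g. several partitions of 4 into 2 parts exist). Let N = A − (0)·I. Computing rank(N^1) = 2, rank(N^2) = 1, rank(N^3) = 0; the number of blocks of size ≥ j is rank(N^{j−1}) − rank(N^j), giving [2, 1, 1]. So we have 1 block(s) of size 3, 1 block(s) of size 1 → block sizes [3, 1]

Assembling the blocks gives a Jordan form
J =
  [0, 1, 0, 0]
  [0, 0, 1, 0]
  [0, 0, 0, 0]
  [0, 0, 0, 0]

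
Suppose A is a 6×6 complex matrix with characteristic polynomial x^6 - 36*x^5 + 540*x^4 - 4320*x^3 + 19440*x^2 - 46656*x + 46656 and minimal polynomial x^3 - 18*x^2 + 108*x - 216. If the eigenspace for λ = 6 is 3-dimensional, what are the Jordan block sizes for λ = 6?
Block sizes for λ = 6: [3, 2, 1]

Step 1 — from the characteristic polynomial, algebraic multiplicity of λ = 6 is 6. From dim ker(A − (6)·I) = 3, there are exactly 3 Jordan blocks for λ = 6.
Step 2 — from the minimal polynomial, the factor (x − 6)^3 tells us the largest block for λ = 6 has size 3.
Step 3 — with total size 6, 3 blocks, and largest block 3, the block sizes (in nonincreasing order) are [3, 2, 1].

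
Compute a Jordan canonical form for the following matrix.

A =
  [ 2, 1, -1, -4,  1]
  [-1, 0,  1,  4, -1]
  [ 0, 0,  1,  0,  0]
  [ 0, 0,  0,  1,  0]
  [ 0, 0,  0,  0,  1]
J_2(1) ⊕ J_1(1) ⊕ J_1(1) ⊕ J_1(1)

The characteristic polynomial is
  det(x·I − A) = x^5 - 5*x^4 + 10*x^3 - 10*x^2 + 5*x - 1 = (x - 1)^5

Eigenvalues and multiplicities (the geometric multiplicity of λ is n − rank(A − λI), which equals the number of Jordan blocks for λ):
  λ = 1: algebraic multiplicity = 5, geometric multiplicity = 4

Determining the block sizes for each eigenvalue:
  λ = 1: 4 blocks summing to 5 forces exactly one block of size 2 and the rest size 1 → block sizes [2, 1, 1, 1]

Assembling the blocks gives a Jordan form
J =
  [1, 1, 0, 0, 0]
  [0, 1, 0, 0, 0]
  [0, 0, 1, 0, 0]
  [0, 0, 0, 1, 0]
  [0, 0, 0, 0, 1]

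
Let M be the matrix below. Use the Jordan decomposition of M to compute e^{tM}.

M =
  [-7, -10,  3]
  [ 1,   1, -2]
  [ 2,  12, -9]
e^{tM} =
  [-2*t*exp(-5*t) + exp(-5*t), -2*t^2*exp(-5*t) - 10*t*exp(-5*t), t^2*exp(-5*t) + 3*t*exp(-5*t)]
  [t*exp(-5*t), t^2*exp(-5*t) + 6*t*exp(-5*t) + exp(-5*t), -t^2*exp(-5*t)/2 - 2*t*exp(-5*t)]
  [2*t*exp(-5*t), 2*t^2*exp(-5*t) + 12*t*exp(-5*t), -t^2*exp(-5*t) - 4*t*exp(-5*t) + exp(-5*t)]

Strategy: write M = P · J · P⁻¹ where J is a Jordan canonical form, so e^{tM} = P · e^{tJ} · P⁻¹, and e^{tJ} can be computed block-by-block.

M has Jordan form
J =
  [-5,  1,  0]
  [ 0, -5,  1]
  [ 0,  0, -5]
(up to reordering of blocks).

Per-block formulas:
  For a 3×3 Jordan block J_3(-5): exp(t · J_3(-5)) = e^(-5t)·(I + t·N + (t^2/2)·N^2), where N is the 3×3 nilpotent shift.

After assembling e^{tJ} and conjugating by P, we get:

e^{tM} =
  [-2*t*exp(-5*t) + exp(-5*t), -2*t^2*exp(-5*t) - 10*t*exp(-5*t), t^2*exp(-5*t) + 3*t*exp(-5*t)]
  [t*exp(-5*t), t^2*exp(-5*t) + 6*t*exp(-5*t) + exp(-5*t), -t^2*exp(-5*t)/2 - 2*t*exp(-5*t)]
  [2*t*exp(-5*t), 2*t^2*exp(-5*t) + 12*t*exp(-5*t), -t^2*exp(-5*t) - 4*t*exp(-5*t) + exp(-5*t)]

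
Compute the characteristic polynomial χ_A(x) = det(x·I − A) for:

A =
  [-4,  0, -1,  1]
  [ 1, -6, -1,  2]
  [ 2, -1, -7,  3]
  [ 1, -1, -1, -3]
x^4 + 20*x^3 + 150*x^2 + 500*x + 625

Expanding det(x·I − A) (e.g. by cofactor expansion or by noting that A is similar to its Jordan form J, which has the same characteristic polynomial as A) gives
  χ_A(x) = x^4 + 20*x^3 + 150*x^2 + 500*x + 625
which factors as (x + 5)^4. The eigenvalues (with algebraic multiplicities) are λ = -5 with multiplicity 4.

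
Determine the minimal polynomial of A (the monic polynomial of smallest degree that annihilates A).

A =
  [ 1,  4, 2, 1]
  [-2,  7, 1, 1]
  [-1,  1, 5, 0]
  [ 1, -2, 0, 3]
x^2 - 8*x + 16

The characteristic polynomial is χ_A(x) = (x - 4)^4, so the eigenvalues are known. The minimal polynomial is
  m_A(x) = Π_λ (x − λ)^{k_λ}
where k_λ is the size of the *largest* Jordan block for λ (equivalently, the smallest k with (A − λI)^k v = 0 for every generalised eigenvector v of λ).

  λ = 4: largest Jordan block has size 2, contributing (x − 4)^2

So m_A(x) = (x - 4)^2 = x^2 - 8*x + 16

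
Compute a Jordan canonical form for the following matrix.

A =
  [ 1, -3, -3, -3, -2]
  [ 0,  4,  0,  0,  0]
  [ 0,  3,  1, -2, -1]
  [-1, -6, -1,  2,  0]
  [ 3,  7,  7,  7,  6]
J_2(2) ⊕ J_2(3) ⊕ J_1(4)

The characteristic polynomial is
  det(x·I − A) = x^5 - 14*x^4 + 77*x^3 - 208*x^2 + 276*x - 144 = (x - 4)*(x - 3)^2*(x - 2)^2

Eigenvalues and multiplicities (the geometric multiplicity of λ is n − rank(A − λI), which equals the number of Jordan blocks for λ):
  λ = 2: algebraic multiplicity = 2, geometric multiplicity = 1
  λ = 3: algebraic multiplicity = 2, geometric multiplicity = 1
  λ = 4: algebraic multiplicity = 1, geometric multiplicity = 1

Determining the block sizes for each eigenvalue:
  λ = 2: one block (gm = 1), so the single block has size am = 2 → block sizes [2]
  λ = 3: one block (gm = 1), so the single block has size am = 2 → block sizes [2]
  λ = 4: one block (gm = 1), so the single block has size am = 1 → block sizes [1]

Assembling the blocks gives a Jordan form
J =
  [2, 1, 0, 0, 0]
  [0, 2, 0, 0, 0]
  [0, 0, 3, 1, 0]
  [0, 0, 0, 3, 0]
  [0, 0, 0, 0, 4]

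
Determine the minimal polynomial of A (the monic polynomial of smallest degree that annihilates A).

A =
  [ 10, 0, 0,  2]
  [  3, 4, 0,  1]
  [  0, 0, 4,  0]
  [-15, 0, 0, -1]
x^2 - 9*x + 20

The characteristic polynomial is χ_A(x) = (x - 5)*(x - 4)^3, so the eigenvalues are known. The minimal polynomial is
  m_A(x) = Π_λ (x − λ)^{k_λ}
where k_λ is the size of the *largest* Jordan block for λ (equivalently, the smallest k with (A − λI)^k v = 0 for every generalised eigenvector v of λ).

  λ = 4: largest Jordan block has size 1, contributing (x − 4)
  λ = 5: largest Jordan block has size 1, contributing (x − 5)

So m_A(x) = (x - 5)*(x - 4) = x^2 - 9*x + 20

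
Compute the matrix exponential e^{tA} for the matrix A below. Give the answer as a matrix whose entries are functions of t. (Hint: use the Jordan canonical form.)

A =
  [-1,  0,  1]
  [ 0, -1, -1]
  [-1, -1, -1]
e^{tA} =
  [-t^2*exp(-t)/2 + exp(-t), -t^2*exp(-t)/2, t*exp(-t)]
  [t^2*exp(-t)/2, t^2*exp(-t)/2 + exp(-t), -t*exp(-t)]
  [-t*exp(-t), -t*exp(-t), exp(-t)]

Strategy: write A = P · J · P⁻¹ where J is a Jordan canonical form, so e^{tA} = P · e^{tJ} · P⁻¹, and e^{tJ} can be computed block-by-block.

A has Jordan form
J =
  [-1,  1,  0]
  [ 0, -1,  1]
  [ 0,  0, -1]
(up to reordering of blocks).

Per-block formulas:
  For a 3×3 Jordan block J_3(-1): exp(t · J_3(-1)) = e^(-1t)·(I + t·N + (t^2/2)·N^2), where N is the 3×3 nilpotent shift.

After assembling e^{tJ} and conjugating by P, we get:

e^{tA} =
  [-t^2*exp(-t)/2 + exp(-t), -t^2*exp(-t)/2, t*exp(-t)]
  [t^2*exp(-t)/2, t^2*exp(-t)/2 + exp(-t), -t*exp(-t)]
  [-t*exp(-t), -t*exp(-t), exp(-t)]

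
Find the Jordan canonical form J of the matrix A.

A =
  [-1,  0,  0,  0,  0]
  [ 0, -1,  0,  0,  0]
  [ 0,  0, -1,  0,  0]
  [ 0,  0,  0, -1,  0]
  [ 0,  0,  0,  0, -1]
J_1(-1) ⊕ J_1(-1) ⊕ J_1(-1) ⊕ J_1(-1) ⊕ J_1(-1)

The characteristic polynomial is
  det(x·I − A) = x^5 + 5*x^4 + 10*x^3 + 10*x^2 + 5*x + 1 = (x + 1)^5

Eigenvalues and multiplicities (the geometric multiplicity of λ is n − rank(A − λI), which equals the number of Jordan blocks for λ):
  λ = -1: algebraic multiplicity = 5, geometric multiplicity = 5

Determining the block sizes for each eigenvalue:
  λ = -1: gm = am = 5, so every block has size 1 → block sizes [1, 1, 1, 1, 1]

Assembling the blocks gives a Jordan form
J =
  [-1,  0,  0,  0,  0]
  [ 0, -1,  0,  0,  0]
  [ 0,  0, -1,  0,  0]
  [ 0,  0,  0, -1,  0]
  [ 0,  0,  0,  0, -1]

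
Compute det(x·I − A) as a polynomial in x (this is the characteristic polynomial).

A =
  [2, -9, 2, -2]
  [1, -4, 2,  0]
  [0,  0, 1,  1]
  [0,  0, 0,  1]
x^4 - 2*x^2 + 1

Expanding det(x·I − A) (e.g. by cofactor expansion or by noting that A is similar to its Jordan form J, which has the same characteristic polynomial as A) gives
  χ_A(x) = x^4 - 2*x^2 + 1
which factors as (x - 1)^2*(x + 1)^2. The eigenvalues (with algebraic multiplicities) are λ = -1 with multiplicity 2, λ = 1 with multiplicity 2.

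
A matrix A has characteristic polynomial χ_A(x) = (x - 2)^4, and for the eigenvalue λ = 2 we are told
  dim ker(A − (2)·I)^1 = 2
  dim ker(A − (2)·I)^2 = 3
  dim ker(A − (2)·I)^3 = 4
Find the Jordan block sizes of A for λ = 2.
Block sizes for λ = 2: [3, 1]

From the dimensions of kernels of powers, the number of Jordan blocks of size at least j is d_j − d_{j−1} where d_j = dim ker(N^j) (with d_0 = 0). Computing the differences gives [2, 1, 1].
The number of blocks of size exactly k is (#blocks of size ≥ k) − (#blocks of size ≥ k + 1), so the partition is: 1 block(s) of size 1, 1 block(s) of size 3.
In nonincreasing order the block sizes are [3, 1].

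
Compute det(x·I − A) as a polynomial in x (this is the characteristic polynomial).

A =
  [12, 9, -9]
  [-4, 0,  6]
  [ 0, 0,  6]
x^3 - 18*x^2 + 108*x - 216

Expanding det(x·I − A) (e.g. by cofactor expansion or by noting that A is similar to its Jordan form J, which has the same characteristic polynomial as A) gives
  χ_A(x) = x^3 - 18*x^2 + 108*x - 216
which factors as (x - 6)^3. The eigenvalues (with algebraic multiplicities) are λ = 6 with multiplicity 3.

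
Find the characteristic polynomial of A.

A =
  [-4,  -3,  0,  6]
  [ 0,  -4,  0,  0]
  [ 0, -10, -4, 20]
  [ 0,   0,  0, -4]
x^4 + 16*x^3 + 96*x^2 + 256*x + 256

Expanding det(x·I − A) (e.g. by cofactor expansion or by noting that A is similar to its Jordan form J, which has the same characteristic polynomial as A) gives
  χ_A(x) = x^4 + 16*x^3 + 96*x^2 + 256*x + 256
which factors as (x + 4)^4. The eigenvalues (with algebraic multiplicities) are λ = -4 with multiplicity 4.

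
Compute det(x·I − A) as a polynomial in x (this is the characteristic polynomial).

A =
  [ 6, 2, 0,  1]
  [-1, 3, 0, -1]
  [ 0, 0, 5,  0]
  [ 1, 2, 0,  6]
x^4 - 20*x^3 + 150*x^2 - 500*x + 625

Expanding det(x·I − A) (e.g. by cofactor expansion or by noting that A is similar to its Jordan form J, which has the same characteristic polynomial as A) gives
  χ_A(x) = x^4 - 20*x^3 + 150*x^2 - 500*x + 625
which factors as (x - 5)^4. The eigenvalues (with algebraic multiplicities) are λ = 5 with multiplicity 4.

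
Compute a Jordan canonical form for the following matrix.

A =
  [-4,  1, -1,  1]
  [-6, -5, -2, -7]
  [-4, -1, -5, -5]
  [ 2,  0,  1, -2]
J_3(-4) ⊕ J_1(-4)

The characteristic polynomial is
  det(x·I − A) = x^4 + 16*x^3 + 96*x^2 + 256*x + 256 = (x + 4)^4

Eigenvalues and multiplicities (the geometric multiplicity of λ is n − rank(A − λI), which equals the number of Jordan blocks for λ):
  λ = -4: algebraic multiplicity = 4, geometric multiplicity = 2

Determining the block sizes for each eigenvalue:
  λ = -4: with am = 4 and gm = 2, the partition is not yet determined (e.g. several partitions of 4 into 2 parts exist). Let N = A − (-4)·I. Computing rank(N^1) = 2, rank(N^2) = 1, rank(N^3) = 0; the number of blocks of size ≥ j is rank(N^{j−1}) − rank(N^j), giving [2, 1, 1]. So we have 1 block(s) of size 3, 1 block(s) of size 1 → block sizes [3, 1]

Assembling the blocks gives a Jordan form
J =
  [-4,  1,  0,  0]
  [ 0, -4,  1,  0]
  [ 0,  0, -4,  0]
  [ 0,  0,  0, -4]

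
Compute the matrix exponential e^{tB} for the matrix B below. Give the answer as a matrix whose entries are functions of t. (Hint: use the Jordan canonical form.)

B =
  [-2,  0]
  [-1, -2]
e^{tB} =
  [exp(-2*t), 0]
  [-t*exp(-2*t), exp(-2*t)]

Strategy: write B = P · J · P⁻¹ where J is a Jordan canonical form, so e^{tB} = P · e^{tJ} · P⁻¹, and e^{tJ} can be computed block-by-block.

B has Jordan form
J =
  [-2,  1]
  [ 0, -2]
(up to reordering of blocks).

Per-block formulas:
  For a 2×2 Jordan block J_2(-2): exp(t · J_2(-2)) = e^(-2t)·(I + t·N), where N is the 2×2 nilpotent shift.

After assembling e^{tJ} and conjugating by P, we get:

e^{tB} =
  [exp(-2*t), 0]
  [-t*exp(-2*t), exp(-2*t)]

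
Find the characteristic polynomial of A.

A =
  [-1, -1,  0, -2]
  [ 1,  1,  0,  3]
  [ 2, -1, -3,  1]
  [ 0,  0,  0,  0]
x^4 + 3*x^3

Expanding det(x·I − A) (e.g. by cofactor expansion or by noting that A is similar to its Jordan form J, which has the same characteristic polynomial as A) gives
  χ_A(x) = x^4 + 3*x^3
which factors as x^3*(x + 3). The eigenvalues (with algebraic multiplicities) are λ = -3 with multiplicity 1, λ = 0 with multiplicity 3.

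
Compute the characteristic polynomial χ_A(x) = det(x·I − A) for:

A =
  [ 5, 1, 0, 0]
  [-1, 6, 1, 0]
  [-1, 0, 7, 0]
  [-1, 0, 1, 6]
x^4 - 24*x^3 + 216*x^2 - 864*x + 1296

Expanding det(x·I − A) (e.g. by cofactor expansion or by noting that A is similar to its Jordan form J, which has the same characteristic polynomial as A) gives
  χ_A(x) = x^4 - 24*x^3 + 216*x^2 - 864*x + 1296
which factors as (x - 6)^4. The eigenvalues (with algebraic multiplicities) are λ = 6 with multiplicity 4.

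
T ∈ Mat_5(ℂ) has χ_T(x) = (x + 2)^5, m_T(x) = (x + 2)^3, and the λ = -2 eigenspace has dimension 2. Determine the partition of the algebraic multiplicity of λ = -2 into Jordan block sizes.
Block sizes for λ = -2: [3, 2]

Step 1 — from the characteristic polynomial, algebraic multiplicity of λ = -2 is 5. From dim ker(T − (-2)·I) = 2, there are exactly 2 Jordan blocks for λ = -2.
Step 2 — from the minimal polynomial, the factor (x + 2)^3 tells us the largest block for λ = -2 has size 3.
Step 3 — with total size 5, 2 blocks, and largest block 3, the block sizes (in nonincreasing order) are [3, 2].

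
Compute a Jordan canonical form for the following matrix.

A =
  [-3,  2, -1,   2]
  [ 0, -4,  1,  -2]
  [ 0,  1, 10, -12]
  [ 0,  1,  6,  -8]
J_3(-3) ⊕ J_1(4)

The characteristic polynomial is
  det(x·I − A) = x^4 + 5*x^3 - 9*x^2 - 81*x - 108 = (x - 4)*(x + 3)^3

Eigenvalues and multiplicities (the geometric multiplicity of λ is n − rank(A − λI), which equals the number of Jordan blocks for λ):
  λ = -3: algebraic multiplicity = 3, geometric multiplicity = 1
  λ = 4: algebraic multiplicity = 1, geometric multiplicity = 1

Determining the block sizes for each eigenvalue:
  λ = -3: one block (gm = 1), so the single block has size am = 3 → block sizes [3]
  λ = 4: one block (gm = 1), so the single block has size am = 1 → block sizes [1]

Assembling the blocks gives a Jordan form
J =
  [-3,  1,  0, 0]
  [ 0, -3,  1, 0]
  [ 0,  0, -3, 0]
  [ 0,  0,  0, 4]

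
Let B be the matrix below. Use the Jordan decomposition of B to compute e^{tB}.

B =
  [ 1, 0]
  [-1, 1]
e^{tB} =
  [exp(t), 0]
  [-t*exp(t), exp(t)]

Strategy: write B = P · J · P⁻¹ where J is a Jordan canonical form, so e^{tB} = P · e^{tJ} · P⁻¹, and e^{tJ} can be computed block-by-block.

B has Jordan form
J =
  [1, 1]
  [0, 1]
(up to reordering of blocks).

Per-block formulas:
  For a 2×2 Jordan block J_2(1): exp(t · J_2(1)) = e^(1t)·(I + t·N), where N is the 2×2 nilpotent shift.

After assembling e^{tJ} and conjugating by P, we get:

e^{tB} =
  [exp(t), 0]
  [-t*exp(t), exp(t)]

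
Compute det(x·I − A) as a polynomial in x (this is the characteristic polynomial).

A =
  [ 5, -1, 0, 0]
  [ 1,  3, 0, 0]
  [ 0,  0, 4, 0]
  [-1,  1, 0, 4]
x^4 - 16*x^3 + 96*x^2 - 256*x + 256

Expanding det(x·I − A) (e.g. by cofactor expansion or by noting that A is similar to its Jordan form J, which has the same characteristic polynomial as A) gives
  χ_A(x) = x^4 - 16*x^3 + 96*x^2 - 256*x + 256
which factors as (x - 4)^4. The eigenvalues (with algebraic multiplicities) are λ = 4 with multiplicity 4.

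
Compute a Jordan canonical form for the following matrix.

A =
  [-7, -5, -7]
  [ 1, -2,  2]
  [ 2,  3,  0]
J_3(-3)

The characteristic polynomial is
  det(x·I − A) = x^3 + 9*x^2 + 27*x + 27 = (x + 3)^3

Eigenvalues and multiplicities (the geometric multiplicity of λ is n − rank(A − λI), which equals the number of Jordan blocks for λ):
  λ = -3: algebraic multiplicity = 3, geometric multiplicity = 1

Determining the block sizes for each eigenvalue:
  λ = -3: one block (gm = 1), so the single block has size am = 3 → block sizes [3]

Assembling the blocks gives a Jordan form
J =
  [-3,  1,  0]
  [ 0, -3,  1]
  [ 0,  0, -3]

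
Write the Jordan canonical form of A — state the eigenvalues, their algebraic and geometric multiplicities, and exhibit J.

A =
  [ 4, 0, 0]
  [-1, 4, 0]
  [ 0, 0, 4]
J_2(4) ⊕ J_1(4)

The characteristic polynomial is
  det(x·I − A) = x^3 - 12*x^2 + 48*x - 64 = (x - 4)^3

Eigenvalues and multiplicities (the geometric multiplicity of λ is n − rank(A − λI), which equals the number of Jordan blocks for λ):
  λ = 4: algebraic multiplicity = 3, geometric multiplicity = 2

Determining the block sizes for each eigenvalue:
  λ = 4: 2 blocks summing to 3 forces exactly one block of size 2 and the rest size 1 → block sizes [2, 1]

Assembling the blocks gives a Jordan form
J =
  [4, 1, 0]
  [0, 4, 0]
  [0, 0, 4]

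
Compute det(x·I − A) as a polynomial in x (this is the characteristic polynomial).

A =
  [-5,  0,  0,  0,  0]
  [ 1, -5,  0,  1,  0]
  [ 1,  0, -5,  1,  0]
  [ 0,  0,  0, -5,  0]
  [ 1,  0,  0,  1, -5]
x^5 + 25*x^4 + 250*x^3 + 1250*x^2 + 3125*x + 3125

Expanding det(x·I − A) (e.g. by cofactor expansion or by noting that A is similar to its Jordan form J, which has the same characteristic polynomial as A) gives
  χ_A(x) = x^5 + 25*x^4 + 250*x^3 + 1250*x^2 + 3125*x + 3125
which factors as (x + 5)^5. The eigenvalues (with algebraic multiplicities) are λ = -5 with multiplicity 5.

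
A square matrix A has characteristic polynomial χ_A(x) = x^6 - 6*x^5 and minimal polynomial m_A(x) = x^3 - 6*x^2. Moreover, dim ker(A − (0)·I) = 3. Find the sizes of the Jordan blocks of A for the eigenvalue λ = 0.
Block sizes for λ = 0: [2, 2, 1]

Step 1 — from the characteristic polynomial, algebraic multiplicity of λ = 0 is 5. From dim ker(A − (0)·I) = 3, there are exactly 3 Jordan blocks for λ = 0.
Step 2 — from the minimal polynomial, the factor (x − 0)^2 tells us the largest block for λ = 0 has size 2.
Step 3 — with total size 5, 3 blocks, and largest block 2, the block sizes (in nonincreasing order) are [2, 2, 1].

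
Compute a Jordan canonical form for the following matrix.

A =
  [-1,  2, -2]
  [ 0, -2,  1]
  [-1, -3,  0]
J_3(-1)

The characteristic polynomial is
  det(x·I − A) = x^3 + 3*x^2 + 3*x + 1 = (x + 1)^3

Eigenvalues and multiplicities (the geometric multiplicity of λ is n − rank(A − λI), which equals the number of Jordan blocks for λ):
  λ = -1: algebraic multiplicity = 3, geometric multiplicity = 1

Determining the block sizes for each eigenvalue:
  λ = -1: one block (gm = 1), so the single block has size am = 3 → block sizes [3]

Assembling the blocks gives a Jordan form
J =
  [-1,  1,  0]
  [ 0, -1,  1]
  [ 0,  0, -1]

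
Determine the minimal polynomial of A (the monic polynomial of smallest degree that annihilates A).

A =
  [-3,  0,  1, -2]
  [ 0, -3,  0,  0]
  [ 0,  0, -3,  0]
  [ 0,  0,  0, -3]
x^2 + 6*x + 9

The characteristic polynomial is χ_A(x) = (x + 3)^4, so the eigenvalues are known. The minimal polynomial is
  m_A(x) = Π_λ (x − λ)^{k_λ}
where k_λ is the size of the *largest* Jordan block for λ (equivalently, the smallest k with (A − λI)^k v = 0 for every generalised eigenvector v of λ).

  λ = -3: largest Jordan block has size 2, contributing (x + 3)^2

So m_A(x) = (x + 3)^2 = x^2 + 6*x + 9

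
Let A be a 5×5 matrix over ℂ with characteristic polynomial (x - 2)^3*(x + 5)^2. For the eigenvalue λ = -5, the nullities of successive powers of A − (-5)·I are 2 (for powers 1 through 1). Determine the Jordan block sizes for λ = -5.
Block sizes for λ = -5: [1, 1]

From the dimensions of kernels of powers, the number of Jordan blocks of size at least j is d_j − d_{j−1} where d_j = dim ker(N^j) (with d_0 = 0). Computing the differences gives [2].
The number of blocks of size exactly k is (#blocks of size ≥ k) − (#blocks of size ≥ k + 1), so the partition is: 2 block(s) of size 1.
In nonincreasing order the block sizes are [1, 1].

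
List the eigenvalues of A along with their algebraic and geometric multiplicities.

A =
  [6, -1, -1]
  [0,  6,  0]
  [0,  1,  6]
λ = 6: alg = 3, geom = 1

Step 1 — factor the characteristic polynomial to read off the algebraic multiplicities:
  χ_A(x) = (x - 6)^3

Step 2 — compute geometric multiplicities via the rank-nullity identity g(λ) = n − rank(A − λI):
  rank(A − (6)·I) = 2, so dim ker(A − (6)·I) = n − 2 = 1

Summary:
  λ = 6: algebraic multiplicity = 3, geometric multiplicity = 1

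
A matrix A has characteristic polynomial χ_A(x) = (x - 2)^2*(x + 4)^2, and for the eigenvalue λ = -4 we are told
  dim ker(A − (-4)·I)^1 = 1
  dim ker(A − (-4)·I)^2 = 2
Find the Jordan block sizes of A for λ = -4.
Block sizes for λ = -4: [2]

From the dimensions of kernels of powers, the number of Jordan blocks of size at least j is d_j − d_{j−1} where d_j = dim ker(N^j) (with d_0 = 0). Computing the differences gives [1, 1].
The number of blocks of size exactly k is (#blocks of size ≥ k) − (#blocks of size ≥ k + 1), so the partition is: 1 block(s) of size 2.
In nonincreasing order the block sizes are [2].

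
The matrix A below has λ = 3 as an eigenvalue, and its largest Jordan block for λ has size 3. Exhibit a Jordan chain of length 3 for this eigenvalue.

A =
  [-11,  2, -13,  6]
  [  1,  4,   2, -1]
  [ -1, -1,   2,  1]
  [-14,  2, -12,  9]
A Jordan chain for λ = 3 of length 3:
v_1 = (-1, -1, 0, -2)ᵀ
v_2 = (2, 1, -1, 2)ᵀ
v_3 = (0, 1, 0, 0)ᵀ

Let N = A − (3)·I. We want v_3 with N^3 v_3 = 0 but N^2 v_3 ≠ 0; then v_{j-1} := N · v_j for j = 3, …, 2.

Pick v_3 = (0, 1, 0, 0)ᵀ.
Then v_2 = N · v_3 = (2, 1, -1, 2)ᵀ.
Then v_1 = N · v_2 = (-1, -1, 0, -2)ᵀ.

Sanity check: (A − (3)·I) v_1 = (0, 0, 0, 0)ᵀ = 0. ✓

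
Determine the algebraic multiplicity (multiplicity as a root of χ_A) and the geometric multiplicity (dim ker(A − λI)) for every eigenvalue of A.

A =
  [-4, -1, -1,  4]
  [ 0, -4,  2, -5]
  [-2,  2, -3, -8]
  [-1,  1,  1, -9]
λ = -5: alg = 4, geom = 2

Step 1 — factor the characteristic polynomial to read off the algebraic multiplicities:
  χ_A(x) = (x + 5)^4

Step 2 — compute geometric multiplicities via the rank-nullity identity g(λ) = n − rank(A − λI):
  rank(A − (-5)·I) = 2, so dim ker(A − (-5)·I) = n − 2 = 2

Summary:
  λ = -5: algebraic multiplicity = 4, geometric multiplicity = 2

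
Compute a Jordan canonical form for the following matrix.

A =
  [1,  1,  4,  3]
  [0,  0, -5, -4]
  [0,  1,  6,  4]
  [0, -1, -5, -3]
J_2(1) ⊕ J_2(1)

The characteristic polynomial is
  det(x·I − A) = x^4 - 4*x^3 + 6*x^2 - 4*x + 1 = (x - 1)^4

Eigenvalues and multiplicities (the geometric multiplicity of λ is n − rank(A − λI), which equals the number of Jordan blocks for λ):
  λ = 1: algebraic multiplicity = 4, geometric multiplicity = 2

Determining the block sizes for each eigenvalue:
  λ = 1: with am = 4 and gm = 2, the partition is not yet determined (e.g. several partitions of 4 into 2 parts exist). Let N = A − (1)·I. Computing rank(N^1) = 2, rank(N^2) = 0; the number of blocks of size ≥ j is rank(N^{j−1}) − rank(N^j), giving [2, 2]. So we have 2 block(s) of size 2 → block sizes [2, 2]

Assembling the blocks gives a Jordan form
J =
  [1, 1, 0, 0]
  [0, 1, 0, 0]
  [0, 0, 1, 1]
  [0, 0, 0, 1]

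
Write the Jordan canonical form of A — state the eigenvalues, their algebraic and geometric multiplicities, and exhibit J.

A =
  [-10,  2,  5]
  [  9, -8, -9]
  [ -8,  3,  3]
J_3(-5)

The characteristic polynomial is
  det(x·I − A) = x^3 + 15*x^2 + 75*x + 125 = (x + 5)^3

Eigenvalues and multiplicities (the geometric multiplicity of λ is n − rank(A − λI), which equals the number of Jordan blocks for λ):
  λ = -5: algebraic multiplicity = 3, geometric multiplicity = 1

Determining the block sizes for each eigenvalue:
  λ = -5: one block (gm = 1), so the single block has size am = 3 → block sizes [3]

Assembling the blocks gives a Jordan form
J =
  [-5,  1,  0]
  [ 0, -5,  1]
  [ 0,  0, -5]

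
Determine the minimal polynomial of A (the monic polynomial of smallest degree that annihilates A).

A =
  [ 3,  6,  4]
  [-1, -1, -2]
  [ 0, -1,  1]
x^3 - 3*x^2 + 3*x - 1

The characteristic polynomial is χ_A(x) = (x - 1)^3, so the eigenvalues are known. The minimal polynomial is
  m_A(x) = Π_λ (x − λ)^{k_λ}
where k_λ is the size of the *largest* Jordan block for λ (equivalently, the smallest k with (A − λI)^k v = 0 for every generalised eigenvector v of λ).

  λ = 1: largest Jordan block has size 3, contributing (x − 1)^3

So m_A(x) = (x - 1)^3 = x^3 - 3*x^2 + 3*x - 1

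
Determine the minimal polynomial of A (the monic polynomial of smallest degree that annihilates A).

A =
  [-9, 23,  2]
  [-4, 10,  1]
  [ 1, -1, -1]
x^3

The characteristic polynomial is χ_A(x) = x^3, so the eigenvalues are known. The minimal polynomial is
  m_A(x) = Π_λ (x − λ)^{k_λ}
where k_λ is the size of the *largest* Jordan block for λ (equivalently, the smallest k with (A − λI)^k v = 0 for every generalised eigenvector v of λ).

  λ = 0: largest Jordan block has size 3, contributing (x − 0)^3

So m_A(x) = x^3 = x^3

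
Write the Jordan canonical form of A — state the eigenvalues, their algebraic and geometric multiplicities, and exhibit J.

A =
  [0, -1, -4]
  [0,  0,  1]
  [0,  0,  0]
J_3(0)

The characteristic polynomial is
  det(x·I − A) = x^3

Eigenvalues and multiplicities (the geometric multiplicity of λ is n − rank(A − λI), which equals the number of Jordan blocks for λ):
  λ = 0: algebraic multiplicity = 3, geometric multiplicity = 1

Determining the block sizes for each eigenvalue:
  λ = 0: one block (gm = 1), so the single block has size am = 3 → block sizes [3]

Assembling the blocks gives a Jordan form
J =
  [0, 1, 0]
  [0, 0, 1]
  [0, 0, 0]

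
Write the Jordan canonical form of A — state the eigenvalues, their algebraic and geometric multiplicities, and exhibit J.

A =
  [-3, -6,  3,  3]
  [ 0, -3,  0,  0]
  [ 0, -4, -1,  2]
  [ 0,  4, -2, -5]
J_2(-3) ⊕ J_1(-3) ⊕ J_1(-3)

The characteristic polynomial is
  det(x·I − A) = x^4 + 12*x^3 + 54*x^2 + 108*x + 81 = (x + 3)^4

Eigenvalues and multiplicities (the geometric multiplicity of λ is n − rank(A − λI), which equals the number of Jordan blocks for λ):
  λ = -3: algebraic multiplicity = 4, geometric multiplicity = 3

Determining the block sizes for each eigenvalue:
  λ = -3: 3 blocks summing to 4 forces exactly one block of size 2 and the rest size 1 → block sizes [2, 1, 1]

Assembling the blocks gives a Jordan form
J =
  [-3,  1,  0,  0]
  [ 0, -3,  0,  0]
  [ 0,  0, -3,  0]
  [ 0,  0,  0, -3]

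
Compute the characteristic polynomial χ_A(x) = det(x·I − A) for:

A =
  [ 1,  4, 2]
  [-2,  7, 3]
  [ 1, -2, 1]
x^3 - 9*x^2 + 27*x - 27

Expanding det(x·I − A) (e.g. by cofactor expansion or by noting that A is similar to its Jordan form J, which has the same characteristic polynomial as A) gives
  χ_A(x) = x^3 - 9*x^2 + 27*x - 27
which factors as (x - 3)^3. The eigenvalues (with algebraic multiplicities) are λ = 3 with multiplicity 3.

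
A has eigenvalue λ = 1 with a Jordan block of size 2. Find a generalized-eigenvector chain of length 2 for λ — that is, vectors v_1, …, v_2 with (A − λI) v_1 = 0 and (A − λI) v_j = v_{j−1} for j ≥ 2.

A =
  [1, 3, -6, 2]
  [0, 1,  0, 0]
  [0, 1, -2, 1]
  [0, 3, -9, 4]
A Jordan chain for λ = 1 of length 2:
v_1 = (3, 0, 1, 3)ᵀ
v_2 = (0, 1, 0, 0)ᵀ

Let N = A − (1)·I. We want v_2 with N^2 v_2 = 0 but N^1 v_2 ≠ 0; then v_{j-1} := N · v_j for j = 2, …, 2.

Pick v_2 = (0, 1, 0, 0)ᵀ.
Then v_1 = N · v_2 = (3, 0, 1, 3)ᵀ.

Sanity check: (A − (1)·I) v_1 = (0, 0, 0, 0)ᵀ = 0. ✓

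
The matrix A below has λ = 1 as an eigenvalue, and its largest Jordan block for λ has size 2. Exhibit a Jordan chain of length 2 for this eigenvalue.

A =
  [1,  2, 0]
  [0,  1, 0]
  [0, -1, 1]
A Jordan chain for λ = 1 of length 2:
v_1 = (2, 0, -1)ᵀ
v_2 = (0, 1, 0)ᵀ

Let N = A − (1)·I. We want v_2 with N^2 v_2 = 0 but N^1 v_2 ≠ 0; then v_{j-1} := N · v_j for j = 2, …, 2.

Pick v_2 = (0, 1, 0)ᵀ.
Then v_1 = N · v_2 = (2, 0, -1)ᵀ.

Sanity check: (A − (1)·I) v_1 = (0, 0, 0)ᵀ = 0. ✓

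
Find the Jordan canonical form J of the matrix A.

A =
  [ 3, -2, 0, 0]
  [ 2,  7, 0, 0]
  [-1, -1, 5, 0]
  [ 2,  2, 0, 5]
J_2(5) ⊕ J_1(5) ⊕ J_1(5)

The characteristic polynomial is
  det(x·I − A) = x^4 - 20*x^3 + 150*x^2 - 500*x + 625 = (x - 5)^4

Eigenvalues and multiplicities (the geometric multiplicity of λ is n − rank(A − λI), which equals the number of Jordan blocks for λ):
  λ = 5: algebraic multiplicity = 4, geometric multiplicity = 3

Determining the block sizes for each eigenvalue:
  λ = 5: 3 blocks summing to 4 forces exactly one block of size 2 and the rest size 1 → block sizes [2, 1, 1]

Assembling the blocks gives a Jordan form
J =
  [5, 1, 0, 0]
  [0, 5, 0, 0]
  [0, 0, 5, 0]
  [0, 0, 0, 5]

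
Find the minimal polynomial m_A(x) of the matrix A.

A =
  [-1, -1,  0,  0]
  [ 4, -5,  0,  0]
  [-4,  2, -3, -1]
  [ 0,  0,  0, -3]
x^2 + 6*x + 9

The characteristic polynomial is χ_A(x) = (x + 3)^4, so the eigenvalues are known. The minimal polynomial is
  m_A(x) = Π_λ (x − λ)^{k_λ}
where k_λ is the size of the *largest* Jordan block for λ (equivalently, the smallest k with (A − λI)^k v = 0 for every generalised eigenvector v of λ).

  λ = -3: largest Jordan block has size 2, contributing (x + 3)^2

So m_A(x) = (x + 3)^2 = x^2 + 6*x + 9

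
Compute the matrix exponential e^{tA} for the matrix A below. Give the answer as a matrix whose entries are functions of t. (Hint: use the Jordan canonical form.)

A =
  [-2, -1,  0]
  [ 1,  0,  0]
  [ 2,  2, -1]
e^{tA} =
  [-t*exp(-t) + exp(-t), -t*exp(-t), 0]
  [t*exp(-t), t*exp(-t) + exp(-t), 0]
  [2*t*exp(-t), 2*t*exp(-t), exp(-t)]

Strategy: write A = P · J · P⁻¹ where J is a Jordan canonical form, so e^{tA} = P · e^{tJ} · P⁻¹, and e^{tJ} can be computed block-by-block.

A has Jordan form
J =
  [-1,  1,  0]
  [ 0, -1,  0]
  [ 0,  0, -1]
(up to reordering of blocks).

Per-block formulas:
  For a 2×2 Jordan block J_2(-1): exp(t · J_2(-1)) = e^(-1t)·(I + t·N), where N is the 2×2 nilpotent shift.
  For a 1×1 block at λ = -1: exp(t · [-1]) = [e^(-1t)].

After assembling e^{tJ} and conjugating by P, we get:

e^{tA} =
  [-t*exp(-t) + exp(-t), -t*exp(-t), 0]
  [t*exp(-t), t*exp(-t) + exp(-t), 0]
  [2*t*exp(-t), 2*t*exp(-t), exp(-t)]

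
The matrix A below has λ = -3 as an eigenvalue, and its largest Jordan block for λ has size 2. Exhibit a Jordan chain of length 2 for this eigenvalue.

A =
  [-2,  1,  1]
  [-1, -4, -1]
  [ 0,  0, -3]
A Jordan chain for λ = -3 of length 2:
v_1 = (1, -1, 0)ᵀ
v_2 = (1, 0, 0)ᵀ

Let N = A − (-3)·I. We want v_2 with N^2 v_2 = 0 but N^1 v_2 ≠ 0; then v_{j-1} := N · v_j for j = 2, …, 2.

Pick v_2 = (1, 0, 0)ᵀ.
Then v_1 = N · v_2 = (1, -1, 0)ᵀ.

Sanity check: (A − (-3)·I) v_1 = (0, 0, 0)ᵀ = 0. ✓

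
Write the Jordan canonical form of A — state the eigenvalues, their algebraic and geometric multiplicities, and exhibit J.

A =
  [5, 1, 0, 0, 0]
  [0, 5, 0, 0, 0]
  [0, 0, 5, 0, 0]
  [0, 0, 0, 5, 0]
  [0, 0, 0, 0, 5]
J_2(5) ⊕ J_1(5) ⊕ J_1(5) ⊕ J_1(5)

The characteristic polynomial is
  det(x·I − A) = x^5 - 25*x^4 + 250*x^3 - 1250*x^2 + 3125*x - 3125 = (x - 5)^5

Eigenvalues and multiplicities (the geometric multiplicity of λ is n − rank(A − λI), which equals the number of Jordan blocks for λ):
  λ = 5: algebraic multiplicity = 5, geometric multiplicity = 4

Determining the block sizes for each eigenvalue:
  λ = 5: 4 blocks summing to 5 forces exactly one block of size 2 and the rest size 1 → block sizes [2, 1, 1, 1]

Assembling the blocks gives a Jordan form
J =
  [5, 1, 0, 0, 0]
  [0, 5, 0, 0, 0]
  [0, 0, 5, 0, 0]
  [0, 0, 0, 5, 0]
  [0, 0, 0, 0, 5]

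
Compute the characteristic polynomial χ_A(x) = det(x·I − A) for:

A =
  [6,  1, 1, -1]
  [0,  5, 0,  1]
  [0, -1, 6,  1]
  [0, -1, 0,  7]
x^4 - 24*x^3 + 216*x^2 - 864*x + 1296

Expanding det(x·I − A) (e.g. by cofactor expansion or by noting that A is similar to its Jordan form J, which has the same characteristic polynomial as A) gives
  χ_A(x) = x^4 - 24*x^3 + 216*x^2 - 864*x + 1296
which factors as (x - 6)^4. The eigenvalues (with algebraic multiplicities) are λ = 6 with multiplicity 4.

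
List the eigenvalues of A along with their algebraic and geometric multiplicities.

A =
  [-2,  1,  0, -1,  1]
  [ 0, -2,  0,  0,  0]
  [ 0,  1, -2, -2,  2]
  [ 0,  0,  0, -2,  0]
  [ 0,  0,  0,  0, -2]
λ = -2: alg = 5, geom = 3

Step 1 — factor the characteristic polynomial to read off the algebraic multiplicities:
  χ_A(x) = (x + 2)^5

Step 2 — compute geometric multiplicities via the rank-nullity identity g(λ) = n − rank(A − λI):
  rank(A − (-2)·I) = 2, so dim ker(A − (-2)·I) = n − 2 = 3

Summary:
  λ = -2: algebraic multiplicity = 5, geometric multiplicity = 3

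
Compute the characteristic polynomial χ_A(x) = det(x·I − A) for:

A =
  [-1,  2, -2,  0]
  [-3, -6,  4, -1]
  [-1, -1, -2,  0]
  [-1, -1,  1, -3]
x^4 + 12*x^3 + 54*x^2 + 108*x + 81

Expanding det(x·I − A) (e.g. by cofactor expansion or by noting that A is similar to its Jordan form J, which has the same characteristic polynomial as A) gives
  χ_A(x) = x^4 + 12*x^3 + 54*x^2 + 108*x + 81
which factors as (x + 3)^4. The eigenvalues (with algebraic multiplicities) are λ = -3 with multiplicity 4.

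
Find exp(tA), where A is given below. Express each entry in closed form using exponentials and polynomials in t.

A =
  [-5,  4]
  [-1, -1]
e^{tA} =
  [-2*t*exp(-3*t) + exp(-3*t), 4*t*exp(-3*t)]
  [-t*exp(-3*t), 2*t*exp(-3*t) + exp(-3*t)]

Strategy: write A = P · J · P⁻¹ where J is a Jordan canonical form, so e^{tA} = P · e^{tJ} · P⁻¹, and e^{tJ} can be computed block-by-block.

A has Jordan form
J =
  [-3,  1]
  [ 0, -3]
(up to reordering of blocks).

Per-block formulas:
  For a 2×2 Jordan block J_2(-3): exp(t · J_2(-3)) = e^(-3t)·(I + t·N), where N is the 2×2 nilpotent shift.

After assembling e^{tJ} and conjugating by P, we get:

e^{tA} =
  [-2*t*exp(-3*t) + exp(-3*t), 4*t*exp(-3*t)]
  [-t*exp(-3*t), 2*t*exp(-3*t) + exp(-3*t)]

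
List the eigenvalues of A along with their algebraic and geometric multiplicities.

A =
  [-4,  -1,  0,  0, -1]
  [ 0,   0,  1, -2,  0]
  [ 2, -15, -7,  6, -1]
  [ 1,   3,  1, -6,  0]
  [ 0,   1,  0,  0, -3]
λ = -4: alg = 5, geom = 2

Step 1 — factor the characteristic polynomial to read off the algebraic multiplicities:
  χ_A(x) = (x + 4)^5

Step 2 — compute geometric multiplicities via the rank-nullity identity g(λ) = n − rank(A − λI):
  rank(A − (-4)·I) = 3, so dim ker(A − (-4)·I) = n − 3 = 2

Summary:
  λ = -4: algebraic multiplicity = 5, geometric multiplicity = 2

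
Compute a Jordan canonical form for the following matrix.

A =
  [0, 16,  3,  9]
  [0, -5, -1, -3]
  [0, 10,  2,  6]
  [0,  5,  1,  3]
J_3(0) ⊕ J_1(0)

The characteristic polynomial is
  det(x·I − A) = x^4

Eigenvalues and multiplicities (the geometric multiplicity of λ is n − rank(A − λI), which equals the number of Jordan blocks for λ):
  λ = 0: algebraic multiplicity = 4, geometric multiplicity = 2

Determining the block sizes for each eigenvalue:
  λ = 0: with am = 4 and gm = 2, the partition is not yet determined (e.g. several partitions of 4 into 2 parts exist). Let N = A − (0)·I. Computing rank(N^1) = 2, rank(N^2) = 1, rank(N^3) = 0; the number of blocks of size ≥ j is rank(N^{j−1}) − rank(N^j), giving [2, 1, 1]. So we have 1 block(s) of size 3, 1 block(s) of size 1 → block sizes [3, 1]

Assembling the blocks gives a Jordan form
J =
  [0, 1, 0, 0]
  [0, 0, 1, 0]
  [0, 0, 0, 0]
  [0, 0, 0, 0]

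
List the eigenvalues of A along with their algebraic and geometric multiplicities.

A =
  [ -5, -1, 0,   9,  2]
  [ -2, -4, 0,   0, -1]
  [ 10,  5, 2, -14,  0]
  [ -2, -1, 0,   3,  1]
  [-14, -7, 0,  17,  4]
λ = -3: alg = 2, geom = 1; λ = 2: alg = 3, geom = 1

Step 1 — factor the characteristic polynomial to read off the algebraic multiplicities:
  χ_A(x) = (x - 2)^3*(x + 3)^2

Step 2 — compute geometric multiplicities via the rank-nullity identity g(λ) = n − rank(A − λI):
  rank(A − (-3)·I) = 4, so dim ker(A − (-3)·I) = n − 4 = 1
  rank(A − (2)·I) = 4, so dim ker(A − (2)·I) = n − 4 = 1

Summary:
  λ = -3: algebraic multiplicity = 2, geometric multiplicity = 1
  λ = 2: algebraic multiplicity = 3, geometric multiplicity = 1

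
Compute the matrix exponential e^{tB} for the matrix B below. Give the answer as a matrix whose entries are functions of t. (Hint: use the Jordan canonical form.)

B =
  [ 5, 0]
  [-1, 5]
e^{tB} =
  [exp(5*t), 0]
  [-t*exp(5*t), exp(5*t)]

Strategy: write B = P · J · P⁻¹ where J is a Jordan canonical form, so e^{tB} = P · e^{tJ} · P⁻¹, and e^{tJ} can be computed block-by-block.

B has Jordan form
J =
  [5, 1]
  [0, 5]
(up to reordering of blocks).

Per-block formulas:
  For a 2×2 Jordan block J_2(5): exp(t · J_2(5)) = e^(5t)·(I + t·N), where N is the 2×2 nilpotent shift.

After assembling e^{tJ} and conjugating by P, we get:

e^{tB} =
  [exp(5*t), 0]
  [-t*exp(5*t), exp(5*t)]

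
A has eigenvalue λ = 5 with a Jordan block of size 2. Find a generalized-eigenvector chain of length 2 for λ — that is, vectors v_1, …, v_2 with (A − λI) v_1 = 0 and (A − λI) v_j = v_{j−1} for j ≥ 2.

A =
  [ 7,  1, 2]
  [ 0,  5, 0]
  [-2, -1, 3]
A Jordan chain for λ = 5 of length 2:
v_1 = (2, 0, -2)ᵀ
v_2 = (1, 0, 0)ᵀ

Let N = A − (5)·I. We want v_2 with N^2 v_2 = 0 but N^1 v_2 ≠ 0; then v_{j-1} := N · v_j for j = 2, …, 2.

Pick v_2 = (1, 0, 0)ᵀ.
Then v_1 = N · v_2 = (2, 0, -2)ᵀ.

Sanity check: (A − (5)·I) v_1 = (0, 0, 0)ᵀ = 0. ✓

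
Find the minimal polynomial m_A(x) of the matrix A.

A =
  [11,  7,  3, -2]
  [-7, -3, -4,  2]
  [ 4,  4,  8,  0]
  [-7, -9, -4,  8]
x^3 - 18*x^2 + 108*x - 216

The characteristic polynomial is χ_A(x) = (x - 6)^4, so the eigenvalues are known. The minimal polynomial is
  m_A(x) = Π_λ (x − λ)^{k_λ}
where k_λ is the size of the *largest* Jordan block for λ (equivalently, the smallest k with (A − λI)^k v = 0 for every generalised eigenvector v of λ).

  λ = 6: largest Jordan block has size 3, contributing (x − 6)^3

So m_A(x) = (x - 6)^3 = x^3 - 18*x^2 + 108*x - 216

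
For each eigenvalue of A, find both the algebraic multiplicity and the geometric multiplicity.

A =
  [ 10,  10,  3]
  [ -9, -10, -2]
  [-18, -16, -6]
λ = -2: alg = 3, geom = 1

Step 1 — factor the characteristic polynomial to read off the algebraic multiplicities:
  χ_A(x) = (x + 2)^3

Step 2 — compute geometric multiplicities via the rank-nullity identity g(λ) = n − rank(A − λI):
  rank(A − (-2)·I) = 2, so dim ker(A − (-2)·I) = n − 2 = 1

Summary:
  λ = -2: algebraic multiplicity = 3, geometric multiplicity = 1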